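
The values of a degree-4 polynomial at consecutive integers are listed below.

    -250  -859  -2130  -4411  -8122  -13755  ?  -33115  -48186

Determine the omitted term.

Using the first 6 terms:
Δ: -609, -1271, -2281, -3711, -5633
Δ²: -662, -1010, -1430, -1922
Δ³: -348, -420, -492
Δ⁴: -72, -72
Constant fourth difference = -72.
Extend forward: -492 − 72 = -564;  -1922 − 564 = -2486;  -5633 − 2486 = -8119;  -13755 − 8119 = -21874

-21874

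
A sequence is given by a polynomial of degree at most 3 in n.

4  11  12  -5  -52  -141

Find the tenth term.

-1157

Δ: 7  1  -17  -47  -89
Δ²: -6  -18  -30  -42
Δ³: -12  -12  -12
The third differences are constant (-12).
-42 − 12 = -54;  -89 − 54 = -143;  -141 − 143 = -284
-54 − 12 = -66;  -143 − 66 = -209;  -284 − 209 = -493
-66 − 12 = -78;  -209 − 78 = -287;  -493 − 287 = -780
-78 − 12 = -90;  -287 − 90 = -377;  -780 − 377 = -1157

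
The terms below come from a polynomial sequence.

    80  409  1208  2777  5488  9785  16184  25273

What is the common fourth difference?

D1: 329, 799, 1569, 2711, 4297, 6399, 9089
D2: 470, 770, 1142, 1586, 2102, 2690
D3: 300, 372, 444, 516, 588
D4: 72, 72, 72, 72

72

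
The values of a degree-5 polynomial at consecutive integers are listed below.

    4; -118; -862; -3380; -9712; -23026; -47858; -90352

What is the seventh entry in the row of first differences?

D1: -122, -744, -2518, -6332, -13314, -24832, -42494
D2: -622, -1774, -3814, -6982, -11518, -17662
D3: -1152, -2040, -3168, -4536, -6144
D4: -888, -1128, -1368, -1608
D5: -240, -240, -240

-42494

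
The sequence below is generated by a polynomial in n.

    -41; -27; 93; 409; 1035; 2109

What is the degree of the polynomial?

4

First differences: 14, 120, 316, 626, 1074
Second differences: 106, 196, 310, 448
Third differences: 90, 114, 138
Fourth differences: 24, 24
The fourth differences are constant, so the polynomial has degree 4.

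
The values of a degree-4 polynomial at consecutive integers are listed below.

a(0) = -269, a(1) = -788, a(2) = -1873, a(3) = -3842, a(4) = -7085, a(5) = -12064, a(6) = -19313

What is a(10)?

D1: -519 , -1085 , -1969 , -3243 , -4979 , -7249
D2: -566 , -884 , -1274 , -1736 , -2270
D3: -318 , -390 , -462 , -534
D4: -72 , -72 , -72
The fourth differences are constant (-72).
-534 − 72 = -606;  -2270 − 606 = -2876;  -7249 − 2876 = -10125;  -19313 − 10125 = -29438
-606 − 72 = -678;  -2876 − 678 = -3554;  -10125 − 3554 = -13679;  -29438 − 13679 = -43117
-678 − 72 = -750;  -3554 − 750 = -4304;  -13679 − 4304 = -17983;  -43117 − 17983 = -61100
-750 − 72 = -822;  -4304 − 822 = -5126;  -17983 − 5126 = -23109;  -61100 − 23109 = -84209

-84209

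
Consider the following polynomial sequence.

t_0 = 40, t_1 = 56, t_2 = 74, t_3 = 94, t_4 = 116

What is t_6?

D1: 16  18  20  22
D2: 2  2  2
Constant second difference = 2, so extend:
22 + 2 = 24;  116 + 24 = 140
24 + 2 = 26;  140 + 26 = 166

166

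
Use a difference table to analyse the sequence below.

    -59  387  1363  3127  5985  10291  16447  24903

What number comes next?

First differences: 446, 976, 1764, 2858, 4306, 6156, 8456
Second differences: 530, 788, 1094, 1448, 1850, 2300
Third differences: 258, 306, 354, 402, 450
Fourth differences: 48, 48, 48, 48
Fourth differences constant at 48.
450 + 48 = 498;  2300 + 498 = 2798;  8456 + 2798 = 11254;  24903 + 11254 = 36157

36157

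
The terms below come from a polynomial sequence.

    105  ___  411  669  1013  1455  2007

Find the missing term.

Using the last 5 terms:
First differences: 258, 344, 442, 552
Second differences: 86, 98, 110
Third differences: 12, 12
Constant third difference = 12.
Extend backward: 86 − 12 = 74;  258 − 74 = 184;  411 − 184 = 227

227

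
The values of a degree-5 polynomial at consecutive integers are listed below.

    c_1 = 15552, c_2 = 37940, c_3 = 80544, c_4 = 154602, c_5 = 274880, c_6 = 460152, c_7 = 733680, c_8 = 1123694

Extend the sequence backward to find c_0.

Δ: 22388, 42604, 74058, 120278, 185272, 273528, 390014
Δ²: 20216, 31454, 46220, 64994, 88256, 116486
Δ³: 11238, 14766, 18774, 23262, 28230
Δ⁴: 3528, 4008, 4488, 4968
Δ⁵: 480, 480, 480
The fifth differences are constant at 480.
Work back: 3528 − 480 = 3048;  11238 − 3048 = 8190;  20216 − 8190 = 12026;  22388 − 12026 = 10362;  15552 − 10362 = 5190

5190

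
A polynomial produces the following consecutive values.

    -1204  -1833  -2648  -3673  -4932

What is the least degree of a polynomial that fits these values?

3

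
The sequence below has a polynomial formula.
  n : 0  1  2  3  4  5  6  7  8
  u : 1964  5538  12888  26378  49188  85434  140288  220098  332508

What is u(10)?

First differences: 3574, 7350, 13490, 22810, 36246, 54854, 79810, 112410
Second differences: 3776, 6140, 9320, 13436, 18608, 24956, 32600
Third differences: 2364, 3180, 4116, 5172, 6348, 7644
Fourth differences: 816, 936, 1056, 1176, 1296
Fifth differences: 120, 120, 120, 120
Fifth differences constant at 120.
1296 + 120 = 1416;  7644 + 1416 = 9060;  32600 + 9060 = 41660;  112410 + 41660 = 154070;  332508 + 154070 = 486578
1416 + 120 = 1536;  9060 + 1536 = 10596;  41660 + 10596 = 52256;  154070 + 52256 = 206326;  486578 + 206326 = 692904

692904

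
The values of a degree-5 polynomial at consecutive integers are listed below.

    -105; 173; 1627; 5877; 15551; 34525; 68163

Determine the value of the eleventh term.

522155

Δ: 278, 1454, 4250, 9674, 18974, 33638
Δ²: 1176, 2796, 5424, 9300, 14664
Δ³: 1620, 2628, 3876, 5364
Δ⁴: 1008, 1248, 1488
Δ⁵: 240, 240
Fifth differences constant at 240.
1488 + 240 = 1728;  5364 + 1728 = 7092;  14664 + 7092 = 21756;  33638 + 21756 = 55394;  68163 + 55394 = 123557
1728 + 240 = 1968;  7092 + 1968 = 9060;  21756 + 9060 = 30816;  55394 + 30816 = 86210;  123557 + 86210 = 209767
1968 + 240 = 2208;  9060 + 2208 = 11268;  30816 + 11268 = 42084;  86210 + 42084 = 128294;  209767 + 128294 = 338061
2208 + 240 = 2448;  11268 + 2448 = 13716;  42084 + 13716 = 55800;  128294 + 55800 = 184094;  338061 + 184094 = 522155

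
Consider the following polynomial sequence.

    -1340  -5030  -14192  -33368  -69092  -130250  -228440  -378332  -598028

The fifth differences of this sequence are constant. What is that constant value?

Δ: -3690, -9162, -19176, -35724, -61158, -98190, -149892, -219696
Δ²: -5472, -10014, -16548, -25434, -37032, -51702, -69804
Δ³: -4542, -6534, -8886, -11598, -14670, -18102
Δ⁴: -1992, -2352, -2712, -3072, -3432
Δ⁵: -360, -360, -360, -360

-360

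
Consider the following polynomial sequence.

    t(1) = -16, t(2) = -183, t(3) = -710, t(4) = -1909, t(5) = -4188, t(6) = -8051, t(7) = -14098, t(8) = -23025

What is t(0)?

7

D1: -167  -527  -1199  -2279  -3863  -6047  -8927
D2: -360  -672  -1080  -1584  -2184  -2880
D3: -312  -408  -504  -600  -696
D4: -96  -96  -96  -96
The fourth differences are constant at -96.
Work back: -312 + 96 = -216;  -360 + 216 = -144;  -167 + 144 = -23;  -16 + 23 = 7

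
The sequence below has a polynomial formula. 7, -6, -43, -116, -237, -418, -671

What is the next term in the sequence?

-1008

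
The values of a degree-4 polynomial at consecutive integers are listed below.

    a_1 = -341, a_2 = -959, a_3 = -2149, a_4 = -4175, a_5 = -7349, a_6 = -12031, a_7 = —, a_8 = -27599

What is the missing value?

Using the first 6 terms:
-618, -1190, -2026, -3174, -4682
-572, -836, -1148, -1508
-264, -312, -360
-48, -48
Constant fourth difference = -48.
Extend forward: -360 − 48 = -408;  -1508 − 408 = -1916;  -4682 − 1916 = -6598;  -12031 − 6598 = -18629

-18629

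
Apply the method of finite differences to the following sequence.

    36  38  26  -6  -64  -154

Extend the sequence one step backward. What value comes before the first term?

26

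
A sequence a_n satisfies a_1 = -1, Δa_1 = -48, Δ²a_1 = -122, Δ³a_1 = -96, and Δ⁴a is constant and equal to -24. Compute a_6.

Build the table forward from the leading diagonal:
D4: -24  -24  -24  -24  -24  -24
D3: -96  -120  -144  -168  -192  -216
D2: -122  -218  -338  -482  -650  -842
D1: -48  -170  -388  -726  -1208  -1858
a: -1  -49  -219  -607  -1333  -2541

-2541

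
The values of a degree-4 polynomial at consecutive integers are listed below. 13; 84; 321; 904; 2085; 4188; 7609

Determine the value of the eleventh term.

First differences: 71  237  583  1181  2103  3421
Second differences: 166  346  598  922  1318
Third differences: 180  252  324  396
Fourth differences: 72  72  72
Fourth differences constant at 72.
396 + 72 = 468;  1318 + 468 = 1786;  3421 + 1786 = 5207;  7609 + 5207 = 12816
468 + 72 = 540;  1786 + 540 = 2326;  5207 + 2326 = 7533;  12816 + 7533 = 20349
540 + 72 = 612;  2326 + 612 = 2938;  7533 + 2938 = 10471;  20349 + 10471 = 30820
612 + 72 = 684;  2938 + 684 = 3622;  10471 + 3622 = 14093;  30820 + 14093 = 44913

44913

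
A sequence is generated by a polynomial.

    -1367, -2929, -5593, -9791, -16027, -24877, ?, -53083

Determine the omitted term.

Using the first 6 terms:
First differences: -1562  -2664  -4198  -6236  -8850
Second differences: -1102  -1534  -2038  -2614
Third differences: -432  -504  -576
Fourth differences: -72  -72
Constant fourth difference = -72.
Extend forward: -576 − 72 = -648;  -2614 − 648 = -3262;  -8850 − 3262 = -12112;  -24877 − 12112 = -36989

-36989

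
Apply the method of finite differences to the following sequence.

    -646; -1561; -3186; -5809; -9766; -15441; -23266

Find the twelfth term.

-113121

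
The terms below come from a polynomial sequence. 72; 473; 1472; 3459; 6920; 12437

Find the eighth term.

32447

First differences: 401  999  1987  3461  5517
Second differences: 598  988  1474  2056
Third differences: 390  486  582
Fourth differences: 96  96
Fourth differences constant at 96.
582 + 96 = 678;  2056 + 678 = 2734;  5517 + 2734 = 8251;  12437 + 8251 = 20688
678 + 96 = 774;  2734 + 774 = 3508;  8251 + 3508 = 11759;  20688 + 11759 = 32447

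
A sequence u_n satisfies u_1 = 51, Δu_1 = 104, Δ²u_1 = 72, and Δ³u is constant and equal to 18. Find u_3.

331

Build the table forward from the leading diagonal:
D3: 18  18  18
D2: 72  90  108
D1: 104  176  266
u: 51  155  331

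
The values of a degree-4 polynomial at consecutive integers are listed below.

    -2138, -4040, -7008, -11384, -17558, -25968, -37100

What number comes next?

-51488

Δ: -1902, -2968, -4376, -6174, -8410, -11132
Δ²: -1066, -1408, -1798, -2236, -2722
Δ³: -342, -390, -438, -486
Δ⁴: -48, -48, -48
Fourth differences constant at -48.
-486 − 48 = -534;  -2722 − 534 = -3256;  -11132 − 3256 = -14388;  -37100 − 14388 = -51488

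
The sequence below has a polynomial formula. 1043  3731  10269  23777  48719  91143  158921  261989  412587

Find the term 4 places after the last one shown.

1829159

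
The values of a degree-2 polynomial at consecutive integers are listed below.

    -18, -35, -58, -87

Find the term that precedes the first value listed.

-17  -23  -29
-6  -6
The second differences are constant at -6.
Work back: -17 + 6 = -11;  -18 + 11 = -7

-7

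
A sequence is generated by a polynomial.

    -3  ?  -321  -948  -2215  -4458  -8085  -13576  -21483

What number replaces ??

-70

Using the last 7 terms:
-627  -1267  -2243  -3627  -5491  -7907
-640  -976  -1384  -1864  -2416
-336  -408  -480  -552
-72  -72  -72
Constant fourth difference = -72.
Extend backward: -336 + 72 = -264;  -640 + 264 = -376;  -627 + 376 = -251;  -321 + 251 = -70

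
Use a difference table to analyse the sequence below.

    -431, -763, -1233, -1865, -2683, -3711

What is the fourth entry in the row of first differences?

D1: -332, -470, -632, -818, -1028
D2: -138, -162, -186, -210
D3: -24, -24, -24

-818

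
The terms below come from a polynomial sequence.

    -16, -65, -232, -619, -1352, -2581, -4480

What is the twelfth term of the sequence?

-31795

-49 , -167 , -387 , -733 , -1229 , -1899
-118 , -220 , -346 , -496 , -670
-102 , -126 , -150 , -174
-24 , -24 , -24
Fourth differences constant at -24.
-174 − 24 = -198;  -670 − 198 = -868;  -1899 − 868 = -2767;  -4480 − 2767 = -7247
-198 − 24 = -222;  -868 − 222 = -1090;  -2767 − 1090 = -3857;  -7247 − 3857 = -11104
-222 − 24 = -246;  -1090 − 246 = -1336;  -3857 − 1336 = -5193;  -11104 − 5193 = -16297
-246 − 24 = -270;  -1336 − 270 = -1606;  -5193 − 1606 = -6799;  -16297 − 6799 = -23096
-270 − 24 = -294;  -1606 − 294 = -1900;  -6799 − 1900 = -8699;  -23096 − 8699 = -31795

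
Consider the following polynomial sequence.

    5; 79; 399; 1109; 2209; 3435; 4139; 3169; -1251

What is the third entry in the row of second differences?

390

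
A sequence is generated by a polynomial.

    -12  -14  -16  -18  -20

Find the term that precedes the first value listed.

-10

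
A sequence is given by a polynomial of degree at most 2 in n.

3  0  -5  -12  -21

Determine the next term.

-3  -5  -7  -9
-2  -2  -2
The second differences are constant (-2).
-9 − 2 = -11;  -21 − 11 = -32

-32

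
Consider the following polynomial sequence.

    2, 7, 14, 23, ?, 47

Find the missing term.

Using the first 4 terms:
Δ: 5, 7, 9
Δ²: 2, 2
Constant second difference = 2.
Extend forward: 9 + 2 = 11;  23 + 11 = 34

34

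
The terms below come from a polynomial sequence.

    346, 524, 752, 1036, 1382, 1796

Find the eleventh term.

5096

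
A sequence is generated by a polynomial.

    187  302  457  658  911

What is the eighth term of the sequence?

2042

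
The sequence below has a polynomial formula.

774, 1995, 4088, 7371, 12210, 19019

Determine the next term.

28260

1221, 2093, 3283, 4839, 6809
872, 1190, 1556, 1970
318, 366, 414
48, 48
Fourth differences constant at 48.
414 + 48 = 462;  1970 + 462 = 2432;  6809 + 2432 = 9241;  19019 + 9241 = 28260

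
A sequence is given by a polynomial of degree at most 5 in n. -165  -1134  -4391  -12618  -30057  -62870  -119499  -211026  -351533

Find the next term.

-969 , -3257 , -8227 , -17439 , -32813 , -56629 , -91527 , -140507
-2288 , -4970 , -9212 , -15374 , -23816 , -34898 , -48980
-2682 , -4242 , -6162 , -8442 , -11082 , -14082
-1560 , -1920 , -2280 , -2640 , -3000
-360 , -360 , -360 , -360
Fifth differences constant at -360.
-3000 − 360 = -3360;  -14082 − 3360 = -17442;  -48980 − 17442 = -66422;  -140507 − 66422 = -206929;  -351533 − 206929 = -558462

-558462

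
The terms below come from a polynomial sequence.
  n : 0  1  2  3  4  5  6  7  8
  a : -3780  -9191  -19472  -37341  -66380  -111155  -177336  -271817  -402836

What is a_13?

-2003531

First differences: -5411, -10281, -17869, -29039, -44775, -66181, -94481, -131019
Second differences: -4870, -7588, -11170, -15736, -21406, -28300, -36538
Third differences: -2718, -3582, -4566, -5670, -6894, -8238
Fourth differences: -864, -984, -1104, -1224, -1344
Fifth differences: -120, -120, -120, -120
The fifth differences are constant (-120).
-1344 − 120 = -1464;  -8238 − 1464 = -9702;  -36538 − 9702 = -46240;  -131019 − 46240 = -177259;  -402836 − 177259 = -580095
-1464 − 120 = -1584;  -9702 − 1584 = -11286;  -46240 − 11286 = -57526;  -177259 − 57526 = -234785;  -580095 − 234785 = -814880
-1584 − 120 = -1704;  -11286 − 1704 = -12990;  -57526 − 12990 = -70516;  -234785 − 70516 = -305301;  -814880 − 305301 = -1120181
-1704 − 120 = -1824;  -12990 − 1824 = -14814;  -70516 − 14814 = -85330;  -305301 − 85330 = -390631;  -1120181 − 390631 = -1510812
-1824 − 120 = -1944;  -14814 − 1944 = -16758;  -85330 − 16758 = -102088;  -390631 − 102088 = -492719;  -1510812 − 492719 = -2003531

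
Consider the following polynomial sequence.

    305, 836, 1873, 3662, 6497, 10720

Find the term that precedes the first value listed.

82

Δ: 531, 1037, 1789, 2835, 4223
Δ²: 506, 752, 1046, 1388
Δ³: 246, 294, 342
Δ⁴: 48, 48
The fourth differences are constant at 48.
Work back: 246 − 48 = 198;  506 − 198 = 308;  531 − 308 = 223;  305 − 223 = 82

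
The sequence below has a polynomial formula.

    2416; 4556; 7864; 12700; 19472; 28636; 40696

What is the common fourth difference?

First differences: 2140, 3308, 4836, 6772, 9164, 12060
Second differences: 1168, 1528, 1936, 2392, 2896
Third differences: 360, 408, 456, 504
Fourth differences: 48, 48, 48

48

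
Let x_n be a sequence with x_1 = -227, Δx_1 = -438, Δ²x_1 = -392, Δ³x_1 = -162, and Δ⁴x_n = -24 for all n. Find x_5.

Build the table forward from the leading diagonal:
Δ⁴: -24, -24, -24, -24, -24
Δ³: -162, -186, -210, -234, -258
Δ²: -392, -554, -740, -950, -1184
Δ: -438, -830, -1384, -2124, -3074
x: -227, -665, -1495, -2879, -5003

-5003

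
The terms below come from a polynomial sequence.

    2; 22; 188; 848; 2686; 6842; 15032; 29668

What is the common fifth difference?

D1: 20, 166, 660, 1838, 4156, 8190, 14636
D2: 146, 494, 1178, 2318, 4034, 6446
D3: 348, 684, 1140, 1716, 2412
D4: 336, 456, 576, 696
D5: 120, 120, 120

120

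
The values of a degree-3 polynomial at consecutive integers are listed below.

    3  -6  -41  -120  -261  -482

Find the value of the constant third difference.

First differences: -9, -35, -79, -141, -221
Second differences: -26, -44, -62, -80
Third differences: -18, -18, -18

-18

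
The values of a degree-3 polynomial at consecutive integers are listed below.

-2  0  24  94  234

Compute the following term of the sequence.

First differences: 2, 24, 70, 140
Second differences: 22, 46, 70
Third differences: 24, 24
Constant third difference = 24, so extend:
70 + 24 = 94;  140 + 94 = 234;  234 + 234 = 468

468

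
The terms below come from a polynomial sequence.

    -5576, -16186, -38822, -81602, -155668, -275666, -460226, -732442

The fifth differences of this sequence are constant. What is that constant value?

Δ: -10610, -22636, -42780, -74066, -119998, -184560, -272216
Δ²: -12026, -20144, -31286, -45932, -64562, -87656
Δ³: -8118, -11142, -14646, -18630, -23094
Δ⁴: -3024, -3504, -3984, -4464
Δ⁵: -480, -480, -480

-480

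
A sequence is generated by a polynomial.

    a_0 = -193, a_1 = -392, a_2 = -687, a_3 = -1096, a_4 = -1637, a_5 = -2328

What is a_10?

-8663

D1: -199 , -295 , -409 , -541 , -691
D2: -96 , -114 , -132 , -150
D3: -18 , -18 , -18
Third differences constant at -18.
-150 − 18 = -168;  -691 − 168 = -859;  -2328 − 859 = -3187
-168 − 18 = -186;  -859 − 186 = -1045;  -3187 − 1045 = -4232
-186 − 18 = -204;  -1045 − 204 = -1249;  -4232 − 1249 = -5481
-204 − 18 = -222;  -1249 − 222 = -1471;  -5481 − 1471 = -6952
-222 − 18 = -240;  -1471 − 240 = -1711;  -6952 − 1711 = -8663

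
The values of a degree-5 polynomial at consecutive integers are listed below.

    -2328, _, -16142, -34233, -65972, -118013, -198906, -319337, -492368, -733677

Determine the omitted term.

-6701

Using the last 8 terms:
Δ: -18091, -31739, -52041, -80893, -120431, -173031, -241309
Δ²: -13648, -20302, -28852, -39538, -52600, -68278
Δ³: -6654, -8550, -10686, -13062, -15678
Δ⁴: -1896, -2136, -2376, -2616
Δ⁵: -240, -240, -240
Constant fifth difference = -240.
Extend backward: -1896 + 240 = -1656;  -6654 + 1656 = -4998;  -13648 + 4998 = -8650;  -18091 + 8650 = -9441;  -16142 + 9441 = -6701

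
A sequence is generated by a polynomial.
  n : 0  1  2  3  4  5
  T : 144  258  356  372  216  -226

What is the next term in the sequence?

-1092

114, 98, 16, -156, -442
-16, -82, -172, -286
-66, -90, -114
-24, -24
The fourth differences are constant (-24).
-114 − 24 = -138;  -286 − 138 = -424;  -442 − 424 = -866;  -226 − 866 = -1092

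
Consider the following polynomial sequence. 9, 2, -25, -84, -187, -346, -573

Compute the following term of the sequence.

-7 , -27 , -59 , -103 , -159 , -227
-20 , -32 , -44 , -56 , -68
-12 , -12 , -12 , -12
Constant third difference = -12, so extend:
-68 − 12 = -80;  -227 − 80 = -307;  -573 − 307 = -880

-880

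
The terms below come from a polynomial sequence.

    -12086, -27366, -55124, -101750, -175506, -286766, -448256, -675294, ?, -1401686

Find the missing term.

Using the first 8 terms:
D1: -15280, -27758, -46626, -73756, -111260, -161490, -227038
D2: -12478, -18868, -27130, -37504, -50230, -65548
D3: -6390, -8262, -10374, -12726, -15318
D4: -1872, -2112, -2352, -2592
D5: -240, -240, -240
Constant fifth difference = -240.
Extend forward: -2592 − 240 = -2832;  -15318 − 2832 = -18150;  -65548 − 18150 = -83698;  -227038 − 83698 = -310736;  -675294 − 310736 = -986030

-986030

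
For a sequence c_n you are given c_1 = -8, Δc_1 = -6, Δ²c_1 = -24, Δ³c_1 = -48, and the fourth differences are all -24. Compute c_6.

Build the table forward from the leading diagonal:
Δ⁴: -24, -24, -24, -24, -24, -24
Δ³: -48, -72, -96, -120, -144, -168
Δ²: -24, -72, -144, -240, -360, -504
Δ: -6, -30, -102, -246, -486, -846
c: -8, -14, -44, -146, -392, -878

-878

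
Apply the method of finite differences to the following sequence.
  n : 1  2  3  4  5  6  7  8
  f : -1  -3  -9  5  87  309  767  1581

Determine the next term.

2895

D1: -2, -6, 14, 82, 222, 458, 814
D2: -4, 20, 68, 140, 236, 356
D3: 24, 48, 72, 96, 120
D4: 24, 24, 24, 24
Constant fourth difference = 24, so extend:
120 + 24 = 144;  356 + 144 = 500;  814 + 500 = 1314;  1581 + 1314 = 2895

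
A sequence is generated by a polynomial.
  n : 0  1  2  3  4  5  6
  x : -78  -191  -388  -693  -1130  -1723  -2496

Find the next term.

-3473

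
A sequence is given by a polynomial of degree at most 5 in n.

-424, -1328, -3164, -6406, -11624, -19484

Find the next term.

-30748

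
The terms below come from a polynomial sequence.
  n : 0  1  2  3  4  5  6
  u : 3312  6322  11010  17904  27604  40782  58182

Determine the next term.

80620

First differences: 3010 , 4688 , 6894 , 9700 , 13178 , 17400
Second differences: 1678 , 2206 , 2806 , 3478 , 4222
Third differences: 528 , 600 , 672 , 744
Fourth differences: 72 , 72 , 72
The fourth differences are constant (72).
744 + 72 = 816;  4222 + 816 = 5038;  17400 + 5038 = 22438;  58182 + 22438 = 80620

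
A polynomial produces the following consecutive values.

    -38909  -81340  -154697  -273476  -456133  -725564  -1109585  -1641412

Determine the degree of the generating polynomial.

5

D1: -42431, -73357, -118779, -182657, -269431, -384021, -531827
D2: -30926, -45422, -63878, -86774, -114590, -147806
D3: -14496, -18456, -22896, -27816, -33216
D4: -3960, -4440, -4920, -5400
D5: -480, -480, -480
The fifth differences are constant, so the polynomial has degree 5.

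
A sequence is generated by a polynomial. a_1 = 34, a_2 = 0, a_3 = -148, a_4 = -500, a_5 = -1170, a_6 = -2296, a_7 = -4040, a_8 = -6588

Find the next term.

-34  -148  -352  -670  -1126  -1744  -2548
-114  -204  -318  -456  -618  -804
-90  -114  -138  -162  -186
-24  -24  -24  -24
Fourth differences constant at -24.
-186 − 24 = -210;  -804 − 210 = -1014;  -2548 − 1014 = -3562;  -6588 − 3562 = -10150

-10150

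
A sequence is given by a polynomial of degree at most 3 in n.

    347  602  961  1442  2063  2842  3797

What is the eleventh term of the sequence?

9737

First differences: 255 , 359 , 481 , 621 , 779 , 955
Second differences: 104 , 122 , 140 , 158 , 176
Third differences: 18 , 18 , 18 , 18
Third differences constant at 18.
176 + 18 = 194;  955 + 194 = 1149;  3797 + 1149 = 4946
194 + 18 = 212;  1149 + 212 = 1361;  4946 + 1361 = 6307
212 + 18 = 230;  1361 + 230 = 1591;  6307 + 1591 = 7898
230 + 18 = 248;  1591 + 248 = 1839;  7898 + 1839 = 9737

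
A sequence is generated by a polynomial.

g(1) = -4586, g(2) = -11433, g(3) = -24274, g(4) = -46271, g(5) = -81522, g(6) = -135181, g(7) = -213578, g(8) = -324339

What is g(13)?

-6847, -12841, -21997, -35251, -53659, -78397, -110761
-5994, -9156, -13254, -18408, -24738, -32364
-3162, -4098, -5154, -6330, -7626
-936, -1056, -1176, -1296
-120, -120, -120
Fifth differences constant at -120.
-1296 − 120 = -1416;  -7626 − 1416 = -9042;  -32364 − 9042 = -41406;  -110761 − 41406 = -152167;  -324339 − 152167 = -476506
-1416 − 120 = -1536;  -9042 − 1536 = -10578;  -41406 − 10578 = -51984;  -152167 − 51984 = -204151;  -476506 − 204151 = -680657
-1536 − 120 = -1656;  -10578 − 1656 = -12234;  -51984 − 12234 = -64218;  -204151 − 64218 = -268369;  -680657 − 268369 = -949026
-1656 − 120 = -1776;  -12234 − 1776 = -14010;  -64218 − 14010 = -78228;  -268369 − 78228 = -346597;  -949026 − 346597 = -1295623
-1776 − 120 = -1896;  -14010 − 1896 = -15906;  -78228 − 15906 = -94134;  -346597 − 94134 = -440731;  -1295623 − 440731 = -1736354

-1736354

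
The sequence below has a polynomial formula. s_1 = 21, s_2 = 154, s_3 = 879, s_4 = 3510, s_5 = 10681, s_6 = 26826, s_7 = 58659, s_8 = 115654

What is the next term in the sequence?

210525

First differences: 133  725  2631  7171  16145  31833  56995
Second differences: 592  1906  4540  8974  15688  25162
Third differences: 1314  2634  4434  6714  9474
Fourth differences: 1320  1800  2280  2760
Fifth differences: 480  480  480
Constant fifth difference = 480, so extend:
2760 + 480 = 3240;  9474 + 3240 = 12714;  25162 + 12714 = 37876;  56995 + 37876 = 94871;  115654 + 94871 = 210525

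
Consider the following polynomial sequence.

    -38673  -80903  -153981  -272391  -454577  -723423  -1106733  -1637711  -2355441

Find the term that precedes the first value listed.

-16287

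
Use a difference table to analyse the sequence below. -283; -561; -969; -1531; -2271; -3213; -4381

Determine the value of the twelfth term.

-14451

First differences: -278, -408, -562, -740, -942, -1168
Second differences: -130, -154, -178, -202, -226
Third differences: -24, -24, -24, -24
The third differences are constant (-24).
-226 − 24 = -250;  -1168 − 250 = -1418;  -4381 − 1418 = -5799
-250 − 24 = -274;  -1418 − 274 = -1692;  -5799 − 1692 = -7491
-274 − 24 = -298;  -1692 − 298 = -1990;  -7491 − 1990 = -9481
-298 − 24 = -322;  -1990 − 322 = -2312;  -9481 − 2312 = -11793
-322 − 24 = -346;  -2312 − 346 = -2658;  -11793 − 2658 = -14451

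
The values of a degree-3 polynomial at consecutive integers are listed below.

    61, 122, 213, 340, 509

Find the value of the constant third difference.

Δ: 61, 91, 127, 169
Δ²: 30, 36, 42
Δ³: 6, 6

6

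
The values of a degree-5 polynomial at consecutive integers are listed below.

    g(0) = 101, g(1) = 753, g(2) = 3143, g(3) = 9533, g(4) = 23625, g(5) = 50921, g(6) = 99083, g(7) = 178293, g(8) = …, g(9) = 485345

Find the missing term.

301613

Using the first 8 terms:
D1: 652, 2390, 6390, 14092, 27296, 48162, 79210
D2: 1738, 4000, 7702, 13204, 20866, 31048
D3: 2262, 3702, 5502, 7662, 10182
D4: 1440, 1800, 2160, 2520
D5: 360, 360, 360
Constant fifth difference = 360.
Extend forward: 2520 + 360 = 2880;  10182 + 2880 = 13062;  31048 + 13062 = 44110;  79210 + 44110 = 123320;  178293 + 123320 = 301613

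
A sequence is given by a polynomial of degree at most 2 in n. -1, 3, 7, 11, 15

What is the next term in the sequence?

19

D1: 4, 4, 4, 4
Constant first difference = 4, so extend:
15 + 4 = 19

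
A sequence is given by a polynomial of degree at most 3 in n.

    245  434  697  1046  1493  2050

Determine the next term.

2729

189, 263, 349, 447, 557
74, 86, 98, 110
12, 12, 12
Third differences constant at 12.
110 + 12 = 122;  557 + 122 = 679;  2050 + 679 = 2729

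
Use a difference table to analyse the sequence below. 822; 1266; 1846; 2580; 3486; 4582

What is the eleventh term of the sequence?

First differences: 444, 580, 734, 906, 1096
Second differences: 136, 154, 172, 190
Third differences: 18, 18, 18
Third differences constant at 18.
190 + 18 = 208;  1096 + 208 = 1304;  4582 + 1304 = 5886
208 + 18 = 226;  1304 + 226 = 1530;  5886 + 1530 = 7416
226 + 18 = 244;  1530 + 244 = 1774;  7416 + 1774 = 9190
244 + 18 = 262;  1774 + 262 = 2036;  9190 + 2036 = 11226
262 + 18 = 280;  2036 + 280 = 2316;  11226 + 2316 = 13542

13542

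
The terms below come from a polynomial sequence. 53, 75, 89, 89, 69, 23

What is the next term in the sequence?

22, 14, 0, -20, -46
-8, -14, -20, -26
-6, -6, -6
Constant third difference = -6, so extend:
-26 − 6 = -32;  -46 − 32 = -78;  23 − 78 = -55

-55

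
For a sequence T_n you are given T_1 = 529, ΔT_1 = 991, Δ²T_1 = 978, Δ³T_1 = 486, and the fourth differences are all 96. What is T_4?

Build the table forward from the leading diagonal:
Δ⁴: 96  96  96  96
Δ³: 486  582  678  774
Δ²: 978  1464  2046  2724
Δ: 991  1969  3433  5479
T: 529  1520  3489  6922

6922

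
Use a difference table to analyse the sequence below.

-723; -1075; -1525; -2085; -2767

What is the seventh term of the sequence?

D1: -352, -450, -560, -682
D2: -98, -110, -122
D3: -12, -12
Third differences constant at -12.
-122 − 12 = -134;  -682 − 134 = -816;  -2767 − 816 = -3583
-134 − 12 = -146;  -816 − 146 = -962;  -3583 − 962 = -4545

-4545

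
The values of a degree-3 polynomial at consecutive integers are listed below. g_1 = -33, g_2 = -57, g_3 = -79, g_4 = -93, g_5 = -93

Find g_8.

51

D1: -24, -22, -14, 0
D2: 2, 8, 14
D3: 6, 6
The third differences are constant (6).
14 + 6 = 20;  0 + 20 = 20;  -93 + 20 = -73
20 + 6 = 26;  20 + 26 = 46;  -73 + 46 = -27
26 + 6 = 32;  46 + 32 = 78;  -27 + 78 = 51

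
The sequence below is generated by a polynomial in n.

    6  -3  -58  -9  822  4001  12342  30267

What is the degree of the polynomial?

-9, -55, 49, 831, 3179, 8341, 17925
-46, 104, 782, 2348, 5162, 9584
150, 678, 1566, 2814, 4422
528, 888, 1248, 1608
360, 360, 360
The fifth differences are constant, so the polynomial has degree 5.

5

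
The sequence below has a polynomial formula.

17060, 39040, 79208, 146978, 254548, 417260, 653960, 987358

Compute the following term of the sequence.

1444388

First differences: 21980 , 40168 , 67770 , 107570 , 162712 , 236700 , 333398
Second differences: 18188 , 27602 , 39800 , 55142 , 73988 , 96698
Third differences: 9414 , 12198 , 15342 , 18846 , 22710
Fourth differences: 2784 , 3144 , 3504 , 3864
Fifth differences: 360 , 360 , 360
The fifth differences are constant (360).
3864 + 360 = 4224;  22710 + 4224 = 26934;  96698 + 26934 = 123632;  333398 + 123632 = 457030;  987358 + 457030 = 1444388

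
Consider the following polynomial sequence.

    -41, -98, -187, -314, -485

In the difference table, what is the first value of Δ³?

-6

D1: -57, -89, -127, -171
D2: -32, -38, -44
D3: -6, -6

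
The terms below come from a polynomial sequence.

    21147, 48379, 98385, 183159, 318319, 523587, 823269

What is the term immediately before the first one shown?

27232  50006  84774  135160  205268  299682
22774  34768  50386  70108  94414
11994  15618  19722  24306
3624  4104  4584
480  480
The fifth differences are constant at 480.
Work back: 3624 − 480 = 3144;  11994 − 3144 = 8850;  22774 − 8850 = 13924;  27232 − 13924 = 13308;  21147 − 13308 = 7839

7839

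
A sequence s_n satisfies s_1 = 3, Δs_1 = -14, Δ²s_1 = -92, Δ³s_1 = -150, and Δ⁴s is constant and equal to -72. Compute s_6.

Build the table forward from the leading diagonal:
D4: -72  -72  -72  -72  -72  -72
D3: -150  -222  -294  -366  -438  -510
D2: -92  -242  -464  -758  -1124  -1562
D1: -14  -106  -348  -812  -1570  -2694
s: 3  -11  -117  -465  -1277  -2847

-2847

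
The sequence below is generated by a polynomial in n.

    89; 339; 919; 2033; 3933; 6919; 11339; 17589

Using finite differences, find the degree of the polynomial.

4

D1: 250, 580, 1114, 1900, 2986, 4420, 6250
D2: 330, 534, 786, 1086, 1434, 1830
D3: 204, 252, 300, 348, 396
D4: 48, 48, 48, 48
The fourth differences are constant, so the polynomial has degree 4.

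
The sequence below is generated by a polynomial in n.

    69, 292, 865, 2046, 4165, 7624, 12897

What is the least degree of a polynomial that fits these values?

Δ: 223, 573, 1181, 2119, 3459, 5273
Δ²: 350, 608, 938, 1340, 1814
Δ³: 258, 330, 402, 474
Δ⁴: 72, 72, 72
The fourth differences are constant, so the polynomial has degree 4.

4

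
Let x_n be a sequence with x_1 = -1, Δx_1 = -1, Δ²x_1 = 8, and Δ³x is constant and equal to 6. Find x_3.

5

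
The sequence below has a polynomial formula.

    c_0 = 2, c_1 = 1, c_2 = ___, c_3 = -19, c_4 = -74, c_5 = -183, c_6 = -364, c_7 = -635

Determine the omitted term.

0

Using the last 5 terms:
-55  -109  -181  -271
-54  -72  -90
-18  -18
Constant third difference = -18.
Extend backward: -54 + 18 = -36;  -55 + 36 = -19;  -19 + 19 = 0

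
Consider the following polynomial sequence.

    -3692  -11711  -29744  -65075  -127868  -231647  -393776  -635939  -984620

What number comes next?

-8019  -18033  -35331  -62793  -103779  -162129  -242163  -348681
-10014  -17298  -27462  -40986  -58350  -80034  -106518
-7284  -10164  -13524  -17364  -21684  -26484
-2880  -3360  -3840  -4320  -4800
-480  -480  -480  -480
Fifth differences constant at -480.
-4800 − 480 = -5280;  -26484 − 5280 = -31764;  -106518 − 31764 = -138282;  -348681 − 138282 = -486963;  -984620 − 486963 = -1471583

-1471583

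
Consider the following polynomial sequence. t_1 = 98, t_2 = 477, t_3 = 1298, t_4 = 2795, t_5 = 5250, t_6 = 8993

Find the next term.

D1: 379, 821, 1497, 2455, 3743
D2: 442, 676, 958, 1288
D3: 234, 282, 330
D4: 48, 48
The fourth differences are constant (48).
330 + 48 = 378;  1288 + 378 = 1666;  3743 + 1666 = 5409;  8993 + 5409 = 14402

14402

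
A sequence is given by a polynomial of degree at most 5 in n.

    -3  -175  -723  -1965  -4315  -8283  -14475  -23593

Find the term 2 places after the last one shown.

-53895

-172 , -548 , -1242 , -2350 , -3968 , -6192 , -9118
-376 , -694 , -1108 , -1618 , -2224 , -2926
-318 , -414 , -510 , -606 , -702
-96 , -96 , -96 , -96
Fourth differences constant at -96.
-702 − 96 = -798;  -2926 − 798 = -3724;  -9118 − 3724 = -12842;  -23593 − 12842 = -36435
-798 − 96 = -894;  -3724 − 894 = -4618;  -12842 − 4618 = -17460;  -36435 − 17460 = -53895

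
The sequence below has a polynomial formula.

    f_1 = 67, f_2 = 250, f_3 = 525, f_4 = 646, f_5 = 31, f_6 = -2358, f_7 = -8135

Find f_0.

183  275  121  -615  -2389  -5777
92  -154  -736  -1774  -3388
-246  -582  -1038  -1614
-336  -456  -576
-120  -120
The fifth differences are constant at -120.
Work back: -336 + 120 = -216;  -246 + 216 = -30;  92 + 30 = 122;  183 − 122 = 61;  67 − 61 = 6

6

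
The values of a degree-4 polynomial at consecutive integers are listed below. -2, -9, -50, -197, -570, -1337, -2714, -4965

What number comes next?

First differences: -7, -41, -147, -373, -767, -1377, -2251
Second differences: -34, -106, -226, -394, -610, -874
Third differences: -72, -120, -168, -216, -264
Fourth differences: -48, -48, -48, -48
The fourth differences are constant (-48).
-264 − 48 = -312;  -874 − 312 = -1186;  -2251 − 1186 = -3437;  -4965 − 3437 = -8402

-8402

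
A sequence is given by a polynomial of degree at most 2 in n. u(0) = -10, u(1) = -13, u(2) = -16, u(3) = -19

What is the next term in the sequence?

-22

First differences: -3  -3  -3
Constant first difference = -3, so extend:
-19 − 3 = -22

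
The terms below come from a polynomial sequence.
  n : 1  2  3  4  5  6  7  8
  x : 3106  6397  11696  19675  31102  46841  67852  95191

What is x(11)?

Δ: 3291, 5299, 7979, 11427, 15739, 21011, 27339
Δ²: 2008, 2680, 3448, 4312, 5272, 6328
Δ³: 672, 768, 864, 960, 1056
Δ⁴: 96, 96, 96, 96
Constant fourth difference = 96, so extend:
1056 + 96 = 1152;  6328 + 1152 = 7480;  27339 + 7480 = 34819;  95191 + 34819 = 130010
1152 + 96 = 1248;  7480 + 1248 = 8728;  34819 + 8728 = 43547;  130010 + 43547 = 173557
1248 + 96 = 1344;  8728 + 1344 = 10072;  43547 + 10072 = 53619;  173557 + 53619 = 227176

227176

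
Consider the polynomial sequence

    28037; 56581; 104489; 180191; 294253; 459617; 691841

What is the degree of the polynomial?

28544, 47908, 75702, 114062, 165364, 232224
19364, 27794, 38360, 51302, 66860
8430, 10566, 12942, 15558
2136, 2376, 2616
240, 240
The fifth differences are constant, so the polynomial has degree 5.

5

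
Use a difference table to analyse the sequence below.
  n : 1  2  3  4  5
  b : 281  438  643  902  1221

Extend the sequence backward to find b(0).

D1: 157  205  259  319
D2: 48  54  60
D3: 6  6
The third differences are constant at 6.
Work back: 48 − 6 = 42;  157 − 42 = 115;  281 − 115 = 166

166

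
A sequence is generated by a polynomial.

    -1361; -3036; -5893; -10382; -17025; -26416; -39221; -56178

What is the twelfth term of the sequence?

-182806

D1: -1675, -2857, -4489, -6643, -9391, -12805, -16957
D2: -1182, -1632, -2154, -2748, -3414, -4152
D3: -450, -522, -594, -666, -738
D4: -72, -72, -72, -72
Constant fourth difference = -72, so extend:
-738 − 72 = -810;  -4152 − 810 = -4962;  -16957 − 4962 = -21919;  -56178 − 21919 = -78097
-810 − 72 = -882;  -4962 − 882 = -5844;  -21919 − 5844 = -27763;  -78097 − 27763 = -105860
-882 − 72 = -954;  -5844 − 954 = -6798;  -27763 − 6798 = -34561;  -105860 − 34561 = -140421
-954 − 72 = -1026;  -6798 − 1026 = -7824;  -34561 − 7824 = -42385;  -140421 − 42385 = -182806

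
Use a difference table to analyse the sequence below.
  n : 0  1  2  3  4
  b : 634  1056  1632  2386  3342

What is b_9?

D1: 422, 576, 754, 956
D2: 154, 178, 202
D3: 24, 24
Third differences constant at 24.
202 + 24 = 226;  956 + 226 = 1182;  3342 + 1182 = 4524
226 + 24 = 250;  1182 + 250 = 1432;  4524 + 1432 = 5956
250 + 24 = 274;  1432 + 274 = 1706;  5956 + 1706 = 7662
274 + 24 = 298;  1706 + 298 = 2004;  7662 + 2004 = 9666
298 + 24 = 322;  2004 + 322 = 2326;  9666 + 2326 = 11992

11992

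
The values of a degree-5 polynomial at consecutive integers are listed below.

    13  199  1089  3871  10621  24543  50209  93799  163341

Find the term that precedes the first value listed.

-9

Δ: 186, 890, 2782, 6750, 13922, 25666, 43590, 69542
Δ²: 704, 1892, 3968, 7172, 11744, 17924, 25952
Δ³: 1188, 2076, 3204, 4572, 6180, 8028
Δ⁴: 888, 1128, 1368, 1608, 1848
Δ⁵: 240, 240, 240, 240
The fifth differences are constant at 240.
Work back: 888 − 240 = 648;  1188 − 648 = 540;  704 − 540 = 164;  186 − 164 = 22;  13 − 22 = -9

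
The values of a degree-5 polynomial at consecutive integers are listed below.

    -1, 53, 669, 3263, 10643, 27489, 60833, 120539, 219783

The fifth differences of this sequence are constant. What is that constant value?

480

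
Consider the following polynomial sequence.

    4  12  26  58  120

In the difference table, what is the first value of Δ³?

12

First differences: 8, 14, 32, 62
Second differences: 6, 18, 30
Third differences: 12, 12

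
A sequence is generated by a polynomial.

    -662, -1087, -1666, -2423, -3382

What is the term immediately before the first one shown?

-367

Δ: -425  -579  -757  -959
Δ²: -154  -178  -202
Δ³: -24  -24
The third differences are constant at -24.
Work back: -154 + 24 = -130;  -425 + 130 = -295;  -662 + 295 = -367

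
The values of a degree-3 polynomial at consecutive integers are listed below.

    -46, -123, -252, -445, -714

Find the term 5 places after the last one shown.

First differences: -77  -129  -193  -269
Second differences: -52  -64  -76
Third differences: -12  -12
The third differences are constant (-12).
-76 − 12 = -88;  -269 − 88 = -357;  -714 − 357 = -1071
-88 − 12 = -100;  -357 − 100 = -457;  -1071 − 457 = -1528
-100 − 12 = -112;  -457 − 112 = -569;  -1528 − 569 = -2097
-112 − 12 = -124;  -569 − 124 = -693;  -2097 − 693 = -2790
-124 − 12 = -136;  -693 − 136 = -829;  -2790 − 829 = -3619

-3619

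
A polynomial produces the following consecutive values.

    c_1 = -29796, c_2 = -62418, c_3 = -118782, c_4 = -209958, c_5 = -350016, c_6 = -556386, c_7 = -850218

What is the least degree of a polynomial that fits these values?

D1: -32622, -56364, -91176, -140058, -206370, -293832
D2: -23742, -34812, -48882, -66312, -87462
D3: -11070, -14070, -17430, -21150
D4: -3000, -3360, -3720
D5: -360, -360
The fifth differences are constant, so the polynomial has degree 5.

5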